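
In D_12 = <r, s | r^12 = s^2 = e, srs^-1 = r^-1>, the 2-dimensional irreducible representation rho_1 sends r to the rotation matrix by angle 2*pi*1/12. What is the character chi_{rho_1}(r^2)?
chi_{rho_1}(r^2) = 2*cos(2*pi*1*2/12) = 1

Explanation: rho_1(r^2) is rotation by angle 2*pi*1*2/12, whose trace is 2*cos(2*pi*1*2/12) = 1.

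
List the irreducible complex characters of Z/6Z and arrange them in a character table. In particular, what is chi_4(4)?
Character table of Z/6Z (irreps indexed chi_0,...,chi_5 with chi_k(m) = zeta_6^(k*m), zeta_6 = exp(2*pi*i/6)):
  irrep \ class  {0} (size 1)  {1} (size 1)    {2} (size 1)    {3} (size 1)  {4} (size 1)    {5} (size 1)  
  chi_0          1             1               1               1             1               1             
  chi_1          1             exp(I*pi/3)     exp(2*I*pi/3)   -1            exp(-2*I*pi/3)  exp(-I*pi/3)  
  chi_2          1             exp(2*I*pi/3)   exp(-2*I*pi/3)  1             exp(2*I*pi/3)   exp(-2*I*pi/3)
  chi_3          1             -1              1               -1            1               -1            
  chi_4          1             exp(-2*I*pi/3)  exp(2*I*pi/3)   1             exp(-2*I*pi/3)  exp(2*I*pi/3) 
  chi_5          1             exp(-I*pi/3)    exp(-2*I*pi/3)  -1            exp(2*I*pi/3)   exp(I*pi/3)   

Spot check: chi_4(4) = zeta_6^(4*4) = zeta_6^16 = exp(-2*I*pi/3).

Solution. Z/6Z is abelian, so all 6 irreducible complex representations are 1-dimensional. They are given by chi_k(m) = zeta_6^(k*m) for k = 0,...,5. Row orthogonality: sum_m chi_k(m) conj(chi_l(m)) = 6 * [k = l].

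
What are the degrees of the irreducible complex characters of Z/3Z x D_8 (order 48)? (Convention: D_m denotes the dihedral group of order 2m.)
Dimensions: 1, 1, 1, 1, 1, 1, 1, 1, 1, 1, 1, 1, 2, 2, 2, 2, 2, 2, 2, 2, 2

Why: There are 21 irreducibles (= number of conjugacy classes). Their dimensions d_i satisfy sum d_i^2 = |G| = 48: 1 + 1 + 1 + 1 + 1 + 1 + 1 + 1 + 1 + 1 + 1 + 1 + 4 + 4 + 4 + 4 + 4 + 4 + 4 + 4 + 4 = 48. (For the product with Z/3Z: each of the 3 1-dim characters of Z/3Z tensors with each irrep of D_8, giving 3 copies of each D_8-dimension.)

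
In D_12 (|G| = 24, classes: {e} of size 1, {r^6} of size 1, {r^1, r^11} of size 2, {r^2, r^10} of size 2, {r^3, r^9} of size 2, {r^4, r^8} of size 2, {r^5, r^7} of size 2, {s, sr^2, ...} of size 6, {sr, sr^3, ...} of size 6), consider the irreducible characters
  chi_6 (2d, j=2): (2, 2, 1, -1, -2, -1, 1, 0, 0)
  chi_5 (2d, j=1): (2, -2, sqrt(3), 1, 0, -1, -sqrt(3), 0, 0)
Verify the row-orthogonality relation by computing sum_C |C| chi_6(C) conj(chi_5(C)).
Sum = 0; so <chi_6, chi_5> = 0 (distinct irreducibles are orthogonal).

Proof sketch: Compute term by term over conjugacy classes (|C| * chi_6(C) * conj(chi_5(C))):
  1*(2)*conj(2) + 1*(2)*conj(-2) + 2*(1)*conj(sqrt(3)) + 2*(-1)*conj(1) + 2*(-2)*conj(0) + 2*(-1)*conj(-1) + 2*(1)*conj(-sqrt(3)) + 6*(0)*conj(0) + 6*(0)*conj(0)
  = (4) + (-4) + (2*sqrt(3)) + (-2) + (0) + (2) + (-2*sqrt(3)) + (0) + (0)
  = 0.
Dividing by |G| = 24 gives 0/24 = 0, matching the row-orthogonality relation <chi_6, chi_5> = [chi_6 = chi_5].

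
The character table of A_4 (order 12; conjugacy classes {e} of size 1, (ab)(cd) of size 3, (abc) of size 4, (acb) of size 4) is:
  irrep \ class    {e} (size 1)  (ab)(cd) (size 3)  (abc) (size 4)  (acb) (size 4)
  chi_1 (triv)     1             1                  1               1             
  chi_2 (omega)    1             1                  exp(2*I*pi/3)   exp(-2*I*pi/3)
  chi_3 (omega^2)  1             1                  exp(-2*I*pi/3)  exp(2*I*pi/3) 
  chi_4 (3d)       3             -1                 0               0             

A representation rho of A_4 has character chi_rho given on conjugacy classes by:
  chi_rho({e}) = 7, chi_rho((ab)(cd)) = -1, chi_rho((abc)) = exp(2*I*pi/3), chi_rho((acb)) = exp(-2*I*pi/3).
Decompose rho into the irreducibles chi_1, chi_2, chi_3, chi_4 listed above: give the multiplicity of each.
Multiplicities: chi_1: 0, chi_2: 1, chi_3: 0, chi_4: 2.

Why: Use <chi_rho, chi> = (1/|G|) sum_C |C| * chi_rho(C) * conj(chi(C)) with |G| = 12 for each irreducible chi in the table:
  <chi_rho, chi_1> = (1/12)[1*(7)*conj(1) + 3*(-1)*conj(1) + 4*(exp(2*I*pi/3))*conj(1) + 4*(exp(-2*I*pi/3))*conj(1)]
      = (1/12)[(7) + (-3) + (4*exp(2*I*pi/3)) + (4*exp(-2*I*pi/3))] = 0/12 = 0
  <chi_rho, chi_2> = (1/12)[1*(7)*conj(1) + 3*(-1)*conj(1) + 4*(exp(2*I*pi/3))*conj(exp(2*I*pi/3)) + 4*(exp(-2*I*pi/3))*conj(exp(-2*I*pi/3))]
      = (1/12)[(7) + (-3) + (4) + (4)] = 12/12 = 1
  <chi_rho, chi_3> = (1/12)[1*(7)*conj(1) + 3*(-1)*conj(1) + 4*(exp(2*I*pi/3))*conj(exp(-2*I*pi/3)) + 4*(exp(-2*I*pi/3))*conj(exp(2*I*pi/3))]
      = (1/12)[(7) + (-3) + (4*exp(-2*I*pi/3)) + (4*exp(2*I*pi/3))] = 0/12 = 0
  <chi_rho, chi_4> = (1/12)[1*(7)*conj(3) + 3*(-1)*conj(-1) + 4*(exp(2*I*pi/3))*conj(0) + 4*(exp(-2*I*pi/3))*conj(0)]
      = (1/12)[(21) + (3) + (0) + (0)] = 24/12 = 2
(Exp terms are combined using exp(i*s)*conj(exp(i*t)) = exp(i*(s-t)), and sums of them are collapsed using the identity that for every m > 1 the m distinct m-th roots of unity sum to 0, e.g. 1 + exp(2*I*pi/3) + exp(-2*I*pi/3) = 0.)
Dimension check: dim(rho) = sum (mult * dim) = 0*1 + 1*1 + 0*1 + 2*3 = 7 = chi_rho(e) = 7.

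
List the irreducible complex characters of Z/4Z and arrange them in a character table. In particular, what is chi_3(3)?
Character table of Z/4Z (irreps indexed chi_0,...,chi_3 with chi_k(m) = zeta_4^(k*m), zeta_4 = exp(2*pi*i/4)):
  irrep \ class  {0} (size 1)  {1} (size 1)  {2} (size 1)  {3} (size 1)
  chi_0          1             1             1             1           
  chi_1          1             I             -1            -I          
  chi_2          1             -1            1             -1          
  chi_3          1             -I            -1            I           

Spot check: chi_3(3) = zeta_4^(3*3) = zeta_4^9 = I.

Solution. Z/4Z is abelian, so all 4 irreducible complex representations are 1-dimensional. They are given by chi_k(m) = zeta_4^(k*m) for k = 0,...,3. Row orthogonality: sum_m chi_k(m) conj(chi_l(m)) = 4 * [k = l].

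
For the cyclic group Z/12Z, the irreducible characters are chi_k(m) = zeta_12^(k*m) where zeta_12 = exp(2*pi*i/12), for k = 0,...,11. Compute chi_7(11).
chi_7(11) = zeta_12^77 = exp(5*I*pi/6)

chi_7(11) = zeta_12^(7*11) = zeta_12^77. Since zeta_12^12 = 1, this equals zeta_12^5 = exp(2*pi*i*5/12) = exp(5*I*pi/6).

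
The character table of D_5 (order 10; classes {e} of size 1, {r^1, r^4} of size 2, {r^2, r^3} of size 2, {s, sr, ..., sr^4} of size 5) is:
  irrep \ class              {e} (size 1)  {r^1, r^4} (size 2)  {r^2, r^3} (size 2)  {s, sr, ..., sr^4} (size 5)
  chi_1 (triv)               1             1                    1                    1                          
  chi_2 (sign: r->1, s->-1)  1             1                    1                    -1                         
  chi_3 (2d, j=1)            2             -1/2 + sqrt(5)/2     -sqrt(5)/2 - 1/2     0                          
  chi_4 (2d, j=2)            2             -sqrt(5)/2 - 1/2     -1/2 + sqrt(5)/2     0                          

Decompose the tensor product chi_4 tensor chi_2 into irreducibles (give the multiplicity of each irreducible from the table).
chi_4 tensor chi_2 = chi_4 (all other irreducibles have multiplicity 0).

The character of a tensor product is the pointwise product (chi_4 * chi_2)(C) = chi_4(C) * chi_2(C):
  {e}: (2)*(1), {r^1, r^4}: (-sqrt(5)/2 - 1/2)*(1), {r^2, r^3}: (-1/2 + sqrt(5)/2)*(1), {s, sr, ..., sr^4}: (0)*(-1)
so (chi_4 * chi_2) takes values
  {e} -> 2, {r^1, r^4} -> -sqrt(5)/2 - 1/2, {r^2, r^3} -> -1/2 + sqrt(5)/2, {s, sr, ..., sr^4} -> 0.
Now take the inner product of this character with each irreducible chi from the table, <chi_4*chi_2, chi> = (1/10) sum_C |C| (chi_4*chi_2)(C) conj(chi(C)):
  <chi_4*chi_2, chi_1> = (1/10)[1*(2)*conj(1) + 2*(-sqrt(5)/2 - 1/2)*conj(1) + 2*(-1/2 + sqrt(5)/2)*conj(1) + 5*(0)*conj(1)]
      = (1/10)[(2) + (-sqrt(5) - 1) + (-1 + sqrt(5)) + (0)] = 0/10 = 0
  <chi_4*chi_2, chi_2> = (1/10)[1*(2)*conj(1) + 2*(-sqrt(5)/2 - 1/2)*conj(1) + 2*(-1/2 + sqrt(5)/2)*conj(1) + 5*(0)*conj(-1)]
      = (1/10)[(2) + (-sqrt(5) - 1) + (-1 + sqrt(5)) + (0)] = 0/10 = 0
  <chi_4*chi_2, chi_3> = (1/10)[1*(2)*conj(2) + 2*(-sqrt(5)/2 - 1/2)*conj(-1/2 + sqrt(5)/2) + 2*(-1/2 + sqrt(5)/2)*conj(-sqrt(5)/2 - 1/2) + 5*(0)*conj(0)]
      = (1/10)[(4) + (-2) + (-2) + (0)] = 0/10 = 0
  <chi_4*chi_2, chi_4> = (1/10)[1*(2)*conj(2) + 2*(-sqrt(5)/2 - 1/2)*conj(-sqrt(5)/2 - 1/2) + 2*(-1/2 + sqrt(5)/2)*conj(-1/2 + sqrt(5)/2) + 5*(0)*conj(0)]
      = (1/10)[(4) + (sqrt(5) + 3) + (3 - sqrt(5)) + (0)] = 10/10 = 1
Hence the multiplicities are chi_4: 1. Dimension check: dim(chi_4)*dim(chi_2) = 2*1 = 2 and sum (mult * dim) = 1*2 = 2.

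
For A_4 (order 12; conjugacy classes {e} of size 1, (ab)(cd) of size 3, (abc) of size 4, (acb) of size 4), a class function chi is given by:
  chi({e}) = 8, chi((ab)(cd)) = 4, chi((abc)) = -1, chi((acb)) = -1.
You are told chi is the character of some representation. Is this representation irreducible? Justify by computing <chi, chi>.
Not irreducible (reducible): <chi, chi> = 10 > 1.

Explanation: <chi, chi> = (1/|G|) sum_C |C| * |chi(C)|^2 = (1/12)[1*|8|^2 + 3*|4|^2 + 4*|-1|^2 + 4*|-1|^2]
  = (1/12)[(64) + (48) + (4) + (4)] = 120/12 = 10.
(Exp terms are combined using exp(i*s)*conj(exp(i*t)) = exp(i*(s-t)), and sums of them are collapsed using the identity that for every m > 1 the m distinct m-th roots of unity sum to 0, e.g. 1 + exp(2*I*pi/3) + exp(-2*I*pi/3) = 0.)
A character is irreducible iff <chi, chi> = 1, so this representation is reducible.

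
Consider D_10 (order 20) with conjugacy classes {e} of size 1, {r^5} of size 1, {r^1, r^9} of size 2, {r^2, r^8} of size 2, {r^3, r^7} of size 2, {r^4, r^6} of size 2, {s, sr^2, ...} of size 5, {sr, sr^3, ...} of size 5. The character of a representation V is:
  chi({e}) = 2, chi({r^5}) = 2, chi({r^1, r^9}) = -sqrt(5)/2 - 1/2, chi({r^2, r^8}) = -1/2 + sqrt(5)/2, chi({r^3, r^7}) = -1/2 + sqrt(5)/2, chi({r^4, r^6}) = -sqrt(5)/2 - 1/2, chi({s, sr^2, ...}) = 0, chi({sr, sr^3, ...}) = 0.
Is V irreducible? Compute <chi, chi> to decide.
Irreducible: <chi, chi> = 1.

Reasoning: <chi, chi> = (1/|G|) sum_C |C| * |chi(C)|^2 = (1/20)[1*|2|^2 + 1*|2|^2 + 2*|-sqrt(5)/2 - 1/2|^2 + 2*|-1/2 + sqrt(5)/2|^2 + 2*|-1/2 + sqrt(5)/2|^2 + 2*|-sqrt(5)/2 - 1/2|^2 + 5*|0|^2 + 5*|0|^2]
  = (1/20)[(4) + (4) + (sqrt(5) + 3) + (3 - sqrt(5)) + (3 - sqrt(5)) + (sqrt(5) + 3) + (0) + (0)] = 20/20 = 1.
A character is irreducible iff <chi, chi> = 1, so this representation is irreducible.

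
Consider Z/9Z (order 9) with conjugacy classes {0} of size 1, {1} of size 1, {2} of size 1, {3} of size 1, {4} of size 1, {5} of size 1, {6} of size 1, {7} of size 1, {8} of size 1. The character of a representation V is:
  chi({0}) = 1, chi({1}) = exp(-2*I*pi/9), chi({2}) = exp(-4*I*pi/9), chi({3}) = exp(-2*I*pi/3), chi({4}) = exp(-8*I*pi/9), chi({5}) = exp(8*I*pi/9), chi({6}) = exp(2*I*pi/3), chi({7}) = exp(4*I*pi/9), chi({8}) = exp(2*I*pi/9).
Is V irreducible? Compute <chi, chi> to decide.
Irreducible: <chi, chi> = 1.

Argument: <chi, chi> = (1/|G|) sum_C |C| * |chi(C)|^2 = (1/9)[1*|1|^2 + 1*|exp(-2*I*pi/9)|^2 + 1*|exp(-4*I*pi/9)|^2 + 1*|exp(-2*I*pi/3)|^2 + 1*|exp(-8*I*pi/9)|^2 + 1*|exp(8*I*pi/9)|^2 + 1*|exp(2*I*pi/3)|^2 + 1*|exp(4*I*pi/9)|^2 + 1*|exp(2*I*pi/9)|^2]
  = (1/9)[(1) + (1) + (1) + (1) + (1) + (1) + (1) + (1) + (1)] = 9/9 = 1.
(Exp terms are combined using exp(i*s)*conj(exp(i*t)) = exp(i*(s-t)), and sums of them are collapsed using the identity that for every m > 1 the m distinct m-th roots of unity sum to 0, e.g. 1 + exp(2*I*pi/3) + exp(-2*I*pi/3) = 0.)
A character is irreducible iff <chi, chi> = 1, so this representation is irreducible.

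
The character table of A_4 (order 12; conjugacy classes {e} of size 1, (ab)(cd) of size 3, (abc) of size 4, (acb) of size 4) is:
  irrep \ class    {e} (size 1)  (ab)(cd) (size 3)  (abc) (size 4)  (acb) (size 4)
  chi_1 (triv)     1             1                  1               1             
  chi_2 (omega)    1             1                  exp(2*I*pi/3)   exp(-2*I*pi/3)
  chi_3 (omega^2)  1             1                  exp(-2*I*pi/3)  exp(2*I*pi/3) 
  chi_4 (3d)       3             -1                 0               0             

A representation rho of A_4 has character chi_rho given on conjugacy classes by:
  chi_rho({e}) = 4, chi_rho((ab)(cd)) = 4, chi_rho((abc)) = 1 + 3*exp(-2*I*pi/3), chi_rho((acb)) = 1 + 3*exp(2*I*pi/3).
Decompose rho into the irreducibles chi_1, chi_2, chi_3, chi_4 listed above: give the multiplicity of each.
Multiplicities: chi_1: 1, chi_2: 0, chi_3: 3, chi_4: 0.

Working: Use <chi_rho, chi> = (1/|G|) sum_C |C| * chi_rho(C) * conj(chi(C)) with |G| = 12 for each irreducible chi in the table:
  <chi_rho, chi_1> = (1/12)[1*(4)*conj(1) + 3*(4)*conj(1) + 4*(1 + 3*exp(-2*I*pi/3))*conj(1) + 4*(1 + 3*exp(2*I*pi/3))*conj(1)]
      = (1/12)[(4) + (12) + (4 + 12*exp(-2*I*pi/3)) + (4 + 12*exp(2*I*pi/3))] = 12/12 = 1
  <chi_rho, chi_2> = (1/12)[1*(4)*conj(1) + 3*(4)*conj(1) + 4*(1 + 3*exp(-2*I*pi/3))*conj(exp(2*I*pi/3)) + 4*(1 + 3*exp(2*I*pi/3))*conj(exp(-2*I*pi/3))]
      = (1/12)[(4) + (12) + (4*exp(-2*I*pi/3) + 12*exp(2*I*pi/3)) + (12*exp(-2*I*pi/3) + 4*exp(2*I*pi/3))] = 0/12 = 0
  <chi_rho, chi_3> = (1/12)[1*(4)*conj(1) + 3*(4)*conj(1) + 4*(1 + 3*exp(-2*I*pi/3))*conj(exp(-2*I*pi/3)) + 4*(1 + 3*exp(2*I*pi/3))*conj(exp(2*I*pi/3))]
      = (1/12)[(4) + (12) + (12 + 4*exp(2*I*pi/3)) + (12 + 4*exp(-2*I*pi/3))] = 36/12 = 3
  <chi_rho, chi_4> = (1/12)[1*(4)*conj(3) + 3*(4)*conj(-1) + 4*(1 + 3*exp(-2*I*pi/3))*conj(0) + 4*(1 + 3*exp(2*I*pi/3))*conj(0)]
      = (1/12)[(12) + (-12) + (0) + (0)] = 0/12 = 0
(Exp terms are combined using exp(i*s)*conj(exp(i*t)) = exp(i*(s-t)), and sums of them are collapsed using the identity that for every m > 1 the m distinct m-th roots of unity sum to 0, e.g. 1 + exp(2*I*pi/3) + exp(-2*I*pi/3) = 0.)
Dimension check: dim(rho) = sum (mult * dim) = 1*1 + 0*1 + 3*1 + 0*3 = 4 = chi_rho(e) = 4.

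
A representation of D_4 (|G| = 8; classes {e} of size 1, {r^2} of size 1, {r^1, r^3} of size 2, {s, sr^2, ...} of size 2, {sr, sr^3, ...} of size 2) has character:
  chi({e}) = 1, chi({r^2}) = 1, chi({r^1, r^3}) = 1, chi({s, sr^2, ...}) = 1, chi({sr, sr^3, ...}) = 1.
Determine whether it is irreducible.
Irreducible: <chi, chi> = 1.

Derivation: <chi, chi> = (1/|G|) sum_C |C| * |chi(C)|^2 = (1/8)[1*|1|^2 + 1*|1|^2 + 2*|1|^2 + 2*|1|^2 + 2*|1|^2]
  = (1/8)[(1) + (1) + (2) + (2) + (2)] = 8/8 = 1.
A character is irreducible iff <chi, chi> = 1, so this representation is irreducible.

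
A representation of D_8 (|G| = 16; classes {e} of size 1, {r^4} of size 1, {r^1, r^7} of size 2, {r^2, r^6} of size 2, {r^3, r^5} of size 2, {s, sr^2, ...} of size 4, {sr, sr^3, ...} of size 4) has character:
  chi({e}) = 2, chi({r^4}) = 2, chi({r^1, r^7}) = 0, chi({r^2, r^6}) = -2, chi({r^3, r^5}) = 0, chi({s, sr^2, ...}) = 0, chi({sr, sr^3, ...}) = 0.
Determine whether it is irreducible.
Irreducible: <chi, chi> = 1.

Justification: <chi, chi> = (1/|G|) sum_C |C| * |chi(C)|^2 = (1/16)[1*|2|^2 + 1*|2|^2 + 2*|0|^2 + 2*|-2|^2 + 2*|0|^2 + 4*|0|^2 + 4*|0|^2]
  = (1/16)[(4) + (4) + (0) + (8) + (0) + (0) + (0)] = 16/16 = 1.
A character is irreducible iff <chi, chi> = 1, so this representation is irreducible.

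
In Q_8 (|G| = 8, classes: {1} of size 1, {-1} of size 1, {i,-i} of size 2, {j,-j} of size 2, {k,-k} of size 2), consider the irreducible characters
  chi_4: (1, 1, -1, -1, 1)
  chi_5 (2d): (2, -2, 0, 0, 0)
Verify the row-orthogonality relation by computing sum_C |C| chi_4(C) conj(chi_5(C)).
Sum = 0; so <chi_4, chi_5> = 0 (distinct irreducibles are orthogonal).

Justification: Compute term by term over conjugacy classes (|C| * chi_4(C) * conj(chi_5(C))):
  1*(1)*conj(2) + 1*(1)*conj(-2) + 2*(-1)*conj(0) + 2*(-1)*conj(0) + 2*(1)*conj(0)
  = (2) + (-2) + (0) + (0) + (0)
  = 0.
Dividing by |G| = 8 gives 0/8 = 0, matching the row-orthogonality relation <chi_4, chi_5> = [chi_4 = chi_5].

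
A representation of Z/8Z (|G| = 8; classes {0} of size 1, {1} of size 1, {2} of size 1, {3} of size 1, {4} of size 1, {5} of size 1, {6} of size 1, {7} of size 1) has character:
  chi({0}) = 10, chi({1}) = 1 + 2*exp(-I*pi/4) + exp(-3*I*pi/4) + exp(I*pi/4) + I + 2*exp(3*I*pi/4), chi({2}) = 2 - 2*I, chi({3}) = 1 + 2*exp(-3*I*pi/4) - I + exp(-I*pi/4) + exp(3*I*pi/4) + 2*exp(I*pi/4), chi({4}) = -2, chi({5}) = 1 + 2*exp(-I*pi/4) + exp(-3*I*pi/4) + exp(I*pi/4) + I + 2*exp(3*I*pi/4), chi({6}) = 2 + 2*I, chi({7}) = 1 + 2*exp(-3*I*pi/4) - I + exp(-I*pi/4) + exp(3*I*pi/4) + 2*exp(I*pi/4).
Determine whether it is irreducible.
Not irreducible (reducible): <chi, chi> = 16 > 1.

Explanation: <chi, chi> = (1/|G|) sum_C |C| * |chi(C)|^2 = (1/8)[1*|10|^2 + 1*|1 + 2*exp(-I*pi/4) + exp(-3*I*pi/4) + exp(I*pi/4) + I + 2*exp(3*I*pi/4)|^2 + 1*|2 - 2*I|^2 + 1*|1 + 2*exp(-3*I*pi/4) - I + exp(-I*pi/4) + exp(3*I*pi/4) + 2*exp(I*pi/4)|^2 + 1*|-2|^2 + 1*|1 + 2*exp(-I*pi/4) + exp(-3*I*pi/4) + exp(I*pi/4) + I + 2*exp(3*I*pi/4)|^2 + 1*|2 + 2*I|^2 + 1*|1 + 2*exp(-3*I*pi/4) - I + exp(-I*pi/4) + exp(3*I*pi/4) + 2*exp(I*pi/4)|^2]
  = (1/8)[(100) + (2) + (8) + (2) + (4) + (2) + (8) + (2)] = 128/8 = 16.
(Exp terms are combined using exp(i*s)*conj(exp(i*t)) = exp(i*(s-t)), and sums of them are collapsed using the identity that for every m > 1 the m distinct m-th roots of unity sum to 0, e.g. 1 + exp(2*I*pi/3) + exp(-2*I*pi/3) = 0.)
A character is irreducible iff <chi, chi> = 1, so this representation is reducible.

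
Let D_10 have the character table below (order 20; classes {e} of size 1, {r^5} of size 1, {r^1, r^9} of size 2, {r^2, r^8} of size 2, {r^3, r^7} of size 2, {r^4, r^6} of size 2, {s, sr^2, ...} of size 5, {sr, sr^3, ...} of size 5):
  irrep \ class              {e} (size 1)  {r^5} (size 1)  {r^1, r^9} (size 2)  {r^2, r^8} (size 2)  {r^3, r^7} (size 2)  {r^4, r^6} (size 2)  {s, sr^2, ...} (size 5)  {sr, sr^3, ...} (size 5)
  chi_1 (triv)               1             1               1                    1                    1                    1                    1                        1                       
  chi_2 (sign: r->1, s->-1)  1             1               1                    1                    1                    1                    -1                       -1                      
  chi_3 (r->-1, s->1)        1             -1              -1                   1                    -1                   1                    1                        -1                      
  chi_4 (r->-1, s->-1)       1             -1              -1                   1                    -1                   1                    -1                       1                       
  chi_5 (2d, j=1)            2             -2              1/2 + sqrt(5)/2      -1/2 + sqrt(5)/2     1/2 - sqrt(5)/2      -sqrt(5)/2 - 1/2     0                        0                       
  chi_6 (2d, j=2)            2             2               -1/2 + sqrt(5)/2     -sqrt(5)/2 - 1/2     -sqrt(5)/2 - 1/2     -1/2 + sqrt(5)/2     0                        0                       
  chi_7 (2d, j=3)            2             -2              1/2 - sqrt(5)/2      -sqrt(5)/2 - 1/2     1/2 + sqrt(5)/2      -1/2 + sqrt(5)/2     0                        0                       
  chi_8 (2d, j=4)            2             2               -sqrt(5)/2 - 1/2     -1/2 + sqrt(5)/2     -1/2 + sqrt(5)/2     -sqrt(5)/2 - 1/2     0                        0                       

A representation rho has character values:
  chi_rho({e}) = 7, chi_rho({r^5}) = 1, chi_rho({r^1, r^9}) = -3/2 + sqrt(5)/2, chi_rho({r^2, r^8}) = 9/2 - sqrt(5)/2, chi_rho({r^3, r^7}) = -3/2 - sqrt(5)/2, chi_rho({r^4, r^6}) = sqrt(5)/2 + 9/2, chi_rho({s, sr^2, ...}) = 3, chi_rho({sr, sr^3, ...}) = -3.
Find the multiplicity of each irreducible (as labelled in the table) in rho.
Multiplicities: chi_1: 1, chi_2: 1, chi_3: 3, chi_4: 0, chi_5: 0, chi_6: 1, chi_7: 0, chi_8: 0.

Argument: Use <chi_rho, chi> = (1/|G|) sum_C |C| * chi_rho(C) * conj(chi(C)) with |G| = 20 for each irreducible chi in the table:
  <chi_rho, chi_1> = (1/20)[1*(7)*conj(1) + 1*(1)*conj(1) + 2*(-3/2 + sqrt(5)/2)*conj(1) + 2*(9/2 - sqrt(5)/2)*conj(1) + 2*(-3/2 - sqrt(5)/2)*conj(1) + 2*(sqrt(5)/2 + 9/2)*conj(1) + 5*(3)*conj(1) + 5*(-3)*conj(1)]
      = (1/20)[(7) + (1) + (-3 + sqrt(5)) + (9 - sqrt(5)) + (-3 - sqrt(5)) + (sqrt(5) + 9) + (15) + (-15)] = 20/20 = 1
  <chi_rho, chi_2> = (1/20)[1*(7)*conj(1) + 1*(1)*conj(1) + 2*(-3/2 + sqrt(5)/2)*conj(1) + 2*(9/2 - sqrt(5)/2)*conj(1) + 2*(-3/2 - sqrt(5)/2)*conj(1) + 2*(sqrt(5)/2 + 9/2)*conj(1) + 5*(3)*conj(-1) + 5*(-3)*conj(-1)]
      = (1/20)[(7) + (1) + (-3 + sqrt(5)) + (9 - sqrt(5)) + (-3 - sqrt(5)) + (sqrt(5) + 9) + (-15) + (15)] = 20/20 = 1
  <chi_rho, chi_3> = (1/20)[1*(7)*conj(1) + 1*(1)*conj(-1) + 2*(-3/2 + sqrt(5)/2)*conj(-1) + 2*(9/2 - sqrt(5)/2)*conj(1) + 2*(-3/2 - sqrt(5)/2)*conj(-1) + 2*(sqrt(5)/2 + 9/2)*conj(1) + 5*(3)*conj(1) + 5*(-3)*conj(-1)]
      = (1/20)[(7) + (-1) + (3 - sqrt(5)) + (9 - sqrt(5)) + (sqrt(5) + 3) + (sqrt(5) + 9) + (15) + (15)] = 60/20 = 3
  <chi_rho, chi_4> = (1/20)[1*(7)*conj(1) + 1*(1)*conj(-1) + 2*(-3/2 + sqrt(5)/2)*conj(-1) + 2*(9/2 - sqrt(5)/2)*conj(1) + 2*(-3/2 - sqrt(5)/2)*conj(-1) + 2*(sqrt(5)/2 + 9/2)*conj(1) + 5*(3)*conj(-1) + 5*(-3)*conj(1)]
      = (1/20)[(7) + (-1) + (3 - sqrt(5)) + (9 - sqrt(5)) + (sqrt(5) + 3) + (sqrt(5) + 9) + (-15) + (-15)] = 0/20 = 0
  <chi_rho, chi_5> = (1/20)[1*(7)*conj(2) + 1*(1)*conj(-2) + 2*(-3/2 + sqrt(5)/2)*conj(1/2 + sqrt(5)/2) + 2*(9/2 - sqrt(5)/2)*conj(-1/2 + sqrt(5)/2) + 2*(-3/2 - sqrt(5)/2)*conj(1/2 - sqrt(5)/2) + 2*(sqrt(5)/2 + 9/2)*conj(-sqrt(5)/2 - 1/2) + 5*(3)*conj(0) + 5*(-3)*conj(0)]
      = (1/20)[(14) + (-2) + (1 - sqrt(5)) + (-7 + 5*sqrt(5)) + (1 + sqrt(5)) + (-5*sqrt(5) - 7) + (0) + (0)] = 0/20 = 0
  <chi_rho, chi_6> = (1/20)[1*(7)*conj(2) + 1*(1)*conj(2) + 2*(-3/2 + sqrt(5)/2)*conj(-1/2 + sqrt(5)/2) + 2*(9/2 - sqrt(5)/2)*conj(-sqrt(5)/2 - 1/2) + 2*(-3/2 - sqrt(5)/2)*conj(-sqrt(5)/2 - 1/2) + 2*(sqrt(5)/2 + 9/2)*conj(-1/2 + sqrt(5)/2) + 5*(3)*conj(0) + 5*(-3)*conj(0)]
      = (1/20)[(14) + (2) + (4 - 2*sqrt(5)) + (-4*sqrt(5) - 2) + (4 + 2*sqrt(5)) + (-2 + 4*sqrt(5)) + (0) + (0)] = 20/20 = 1
  <chi_rho, chi_7> = (1/20)[1*(7)*conj(2) + 1*(1)*conj(-2) + 2*(-3/2 + sqrt(5)/2)*conj(1/2 - sqrt(5)/2) + 2*(9/2 - sqrt(5)/2)*conj(-sqrt(5)/2 - 1/2) + 2*(-3/2 - sqrt(5)/2)*conj(1/2 + sqrt(5)/2) + 2*(sqrt(5)/2 + 9/2)*conj(-1/2 + sqrt(5)/2) + 5*(3)*conj(0) + 5*(-3)*conj(0)]
      = (1/20)[(14) + (-2) + (-4 + 2*sqrt(5)) + (-4*sqrt(5) - 2) + (-2*sqrt(5) - 4) + (-2 + 4*sqrt(5)) + (0) + (0)] = 0/20 = 0
  <chi_rho, chi_8> = (1/20)[1*(7)*conj(2) + 1*(1)*conj(2) + 2*(-3/2 + sqrt(5)/2)*conj(-sqrt(5)/2 - 1/2) + 2*(9/2 - sqrt(5)/2)*conj(-1/2 + sqrt(5)/2) + 2*(-3/2 - sqrt(5)/2)*conj(-1/2 + sqrt(5)/2) + 2*(sqrt(5)/2 + 9/2)*conj(-sqrt(5)/2 - 1/2) + 5*(3)*conj(0) + 5*(-3)*conj(0)]
      = (1/20)[(14) + (2) + (-1 + sqrt(5)) + (-7 + 5*sqrt(5)) + (-sqrt(5) - 1) + (-5*sqrt(5) - 7) + (0) + (0)] = 0/20 = 0
Dimension check: dim(rho) = sum (mult * dim) = 1*1 + 1*1 + 3*1 + 0*1 + 0*2 + 1*2 + 0*2 + 0*2 = 7 = chi_rho(e) = 7.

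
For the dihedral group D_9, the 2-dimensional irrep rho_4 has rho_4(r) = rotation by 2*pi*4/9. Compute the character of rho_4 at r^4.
chi_{rho_4}(r^4) = 2*cos(2*pi*4*4/9) = 2*cos(4*pi/9)

Reasoning: rho_4(r^4) is rotation by angle 2*pi*4*4/9, whose trace is 2*cos(2*pi*4*4/9) = 2*cos(4*pi/9).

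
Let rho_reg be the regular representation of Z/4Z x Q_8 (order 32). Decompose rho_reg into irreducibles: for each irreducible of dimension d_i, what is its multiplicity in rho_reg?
Each irreducible V_i of dimension d_i appears with multiplicity d_i, i.e. rho_reg = (direct sum over all irreducibles V_i) d_i V_i. The irreducible dimensions for Z/4Z x Q_8 are 1, 1, 1, 1, 1, 1, 1, 1, 1, 1, 1, 1, 1, 1, 1, 1, 2, 2, 2, 2: 16 irreducibles of dimension 1, each with multiplicity 1; 4 irreducibles of dimension 2, each with multiplicity 2. Total dimension 16*1*1 + 4*2*2 = 32 = |G|.

Details: General theorem: in the regular representation of a finite group G, each irreducible appears with multiplicity equal to its dimension. Check: dim(rho_reg) = sum d_i^2 = 1 + 1 + 1 + 1 + 1 + 1 + 1 + 1 + 1 + 1 + 1 + 1 + 1 + 1 + 1 + 1 + 4 + 4 + 4 + 4 = 32 = |G|.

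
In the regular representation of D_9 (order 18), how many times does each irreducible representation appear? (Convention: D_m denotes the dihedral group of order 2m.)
Each irreducible V_i of dimension d_i appears with multiplicity d_i, i.e. rho_reg = (direct sum over all irreducibles V_i) d_i V_i. The irreducible dimensions for D_9 are 1, 1, 2, 2, 2, 2: 2 irreducibles of dimension 1, each with multiplicity 1; 4 irreducibles of dimension 2, each with multiplicity 2. Total dimension 2*1*1 + 4*2*2 = 18 = |G|.

General theorem: in the regular representation of a finite group G, each irreducible appears with multiplicity equal to its dimension. Check: dim(rho_reg) = sum d_i^2 = 1 + 1 + 4 + 4 + 4 + 4 = 18 = |G|.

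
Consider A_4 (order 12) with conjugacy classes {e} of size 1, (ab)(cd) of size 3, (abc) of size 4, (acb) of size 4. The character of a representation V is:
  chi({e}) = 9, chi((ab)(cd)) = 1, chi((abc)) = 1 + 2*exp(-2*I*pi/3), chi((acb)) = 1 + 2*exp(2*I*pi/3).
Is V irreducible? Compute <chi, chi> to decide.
Not irreducible (reducible): <chi, chi> = 9 > 1.

Argument: <chi, chi> = (1/|G|) sum_C |C| * |chi(C)|^2 = (1/12)[1*|9|^2 + 3*|1|^2 + 4*|1 + 2*exp(-2*I*pi/3)|^2 + 4*|1 + 2*exp(2*I*pi/3)|^2]
  = (1/12)[(81) + (3) + (12) + (12)] = 108/12 = 9.
(Exp terms are combined using exp(i*s)*conj(exp(i*t)) = exp(i*(s-t)), and sums of them are collapsed using the identity that for every m > 1 the m distinct m-th roots of unity sum to 0, e.g. 1 + exp(2*I*pi/3) + exp(-2*I*pi/3) = 0.)
A character is irreducible iff <chi, chi> = 1, so this representation is reducible.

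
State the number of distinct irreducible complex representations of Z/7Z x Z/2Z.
14

Derivation: The number of irreducible complex representations of a finite group equals its number of conjugacy classes. Z/7Z x Z/2Z is abelian of order 14, so every element is its own conjugacy class: 14 classes, so Z/7Z x Z/2Z (order 14) has exactly 14 irreducible complex representations.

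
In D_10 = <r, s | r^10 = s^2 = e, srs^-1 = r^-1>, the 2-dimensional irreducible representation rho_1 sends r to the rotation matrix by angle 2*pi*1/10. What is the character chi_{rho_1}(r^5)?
chi_{rho_1}(r^5) = 2*cos(2*pi*1*5/10) = -2

Argument: rho_1(r^5) is rotation by angle 2*pi*1*5/10, whose trace is 2*cos(2*pi*1*5/10) = -2.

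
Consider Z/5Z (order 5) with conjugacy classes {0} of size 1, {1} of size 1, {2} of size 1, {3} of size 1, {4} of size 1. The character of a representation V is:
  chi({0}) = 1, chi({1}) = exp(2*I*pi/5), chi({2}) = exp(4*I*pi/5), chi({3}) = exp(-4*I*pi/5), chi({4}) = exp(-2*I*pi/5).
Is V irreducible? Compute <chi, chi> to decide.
Irreducible: <chi, chi> = 1.

Derivation: <chi, chi> = (1/|G|) sum_C |C| * |chi(C)|^2 = (1/5)[1*|1|^2 + 1*|exp(2*I*pi/5)|^2 + 1*|exp(4*I*pi/5)|^2 + 1*|exp(-4*I*pi/5)|^2 + 1*|exp(-2*I*pi/5)|^2]
  = (1/5)[(1) + (1) + (1) + (1) + (1)] = 5/5 = 1.
(Exp terms are combined using exp(i*s)*conj(exp(i*t)) = exp(i*(s-t)), and sums of them are collapsed using the identity that for every m > 1 the m distinct m-th roots of unity sum to 0, e.g. 1 + exp(2*I*pi/3) + exp(-2*I*pi/3) = 0.)
A character is irreducible iff <chi, chi> = 1, so this representation is irreducible.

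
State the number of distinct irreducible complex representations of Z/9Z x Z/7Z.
63

Reasoning: The number of irreducible complex representations of a finite group equals its number of conjugacy classes. Z/9Z x Z/7Z is abelian of order 63, so every element is its own conjugacy class: 63 classes, so Z/9Z x Z/7Z (order 63) has exactly 63 irreducible complex representations.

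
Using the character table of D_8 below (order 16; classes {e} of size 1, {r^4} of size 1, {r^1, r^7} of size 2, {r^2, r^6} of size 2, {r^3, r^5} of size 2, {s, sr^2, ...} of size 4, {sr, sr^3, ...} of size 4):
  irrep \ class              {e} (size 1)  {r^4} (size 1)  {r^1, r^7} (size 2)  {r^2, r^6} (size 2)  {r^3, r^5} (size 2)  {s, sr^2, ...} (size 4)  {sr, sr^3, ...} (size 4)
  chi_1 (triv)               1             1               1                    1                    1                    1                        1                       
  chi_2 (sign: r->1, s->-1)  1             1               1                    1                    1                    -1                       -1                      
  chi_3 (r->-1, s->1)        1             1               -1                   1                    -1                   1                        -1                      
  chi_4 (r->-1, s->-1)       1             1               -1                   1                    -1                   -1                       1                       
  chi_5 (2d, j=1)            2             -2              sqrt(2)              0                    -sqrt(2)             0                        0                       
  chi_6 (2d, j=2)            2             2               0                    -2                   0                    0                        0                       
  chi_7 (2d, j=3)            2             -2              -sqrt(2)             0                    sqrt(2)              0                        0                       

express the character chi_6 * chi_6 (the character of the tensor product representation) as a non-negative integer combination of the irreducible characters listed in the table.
chi_6 tensor chi_6 = chi_1 + chi_2 + chi_3 + chi_4 (all other irreducibles have multiplicity 0).

Derivation: The character of a tensor product is the pointwise product (chi_6 * chi_6)(C) = chi_6(C) * chi_6(C):
  {e}: (2)*(2), {r^4}: (2)*(2), {r^1, r^7}: (0)*(0), {r^2, r^6}: (-2)*(-2), {r^3, r^5}: (0)*(0), {s, sr^2, ...}: (0)*(0), {sr, sr^3, ...}: (0)*(0)
so (chi_6 * chi_6) takes values
  {e} -> 4, {r^4} -> 4, {r^1, r^7} -> 0, {r^2, r^6} -> 4, {r^3, r^5} -> 0, {s, sr^2, ...} -> 0, {sr, sr^3, ...} -> 0.
Now take the inner product of this character with each irreducible chi from the table, <chi_6*chi_6, chi> = (1/16) sum_C |C| (chi_6*chi_6)(C) conj(chi(C)):
  <chi_6*chi_6, chi_1> = (1/16)[1*(4)*conj(1) + 1*(4)*conj(1) + 2*(0)*conj(1) + 2*(4)*conj(1) + 2*(0)*conj(1) + 4*(0)*conj(1) + 4*(0)*conj(1)]
      = (1/16)[(4) + (4) + (0) + (8) + (0) + (0) + (0)] = 16/16 = 1
  <chi_6*chi_6, chi_2> = (1/16)[1*(4)*conj(1) + 1*(4)*conj(1) + 2*(0)*conj(1) + 2*(4)*conj(1) + 2*(0)*conj(1) + 4*(0)*conj(-1) + 4*(0)*conj(-1)]
      = (1/16)[(4) + (4) + (0) + (8) + (0) + (0) + (0)] = 16/16 = 1
  <chi_6*chi_6, chi_3> = (1/16)[1*(4)*conj(1) + 1*(4)*conj(1) + 2*(0)*conj(-1) + 2*(4)*conj(1) + 2*(0)*conj(-1) + 4*(0)*conj(1) + 4*(0)*conj(-1)]
      = (1/16)[(4) + (4) + (0) + (8) + (0) + (0) + (0)] = 16/16 = 1
  <chi_6*chi_6, chi_4> = (1/16)[1*(4)*conj(1) + 1*(4)*conj(1) + 2*(0)*conj(-1) + 2*(4)*conj(1) + 2*(0)*conj(-1) + 4*(0)*conj(-1) + 4*(0)*conj(1)]
      = (1/16)[(4) + (4) + (0) + (8) + (0) + (0) + (0)] = 16/16 = 1
  <chi_6*chi_6, chi_5> = (1/16)[1*(4)*conj(2) + 1*(4)*conj(-2) + 2*(0)*conj(sqrt(2)) + 2*(4)*conj(0) + 2*(0)*conj(-sqrt(2)) + 4*(0)*conj(0) + 4*(0)*conj(0)]
      = (1/16)[(8) + (-8) + (0) + (0) + (0) + (0) + (0)] = 0/16 = 0
  <chi_6*chi_6, chi_6> = (1/16)[1*(4)*conj(2) + 1*(4)*conj(2) + 2*(0)*conj(0) + 2*(4)*conj(-2) + 2*(0)*conj(0) + 4*(0)*conj(0) + 4*(0)*conj(0)]
      = (1/16)[(8) + (8) + (0) + (-16) + (0) + (0) + (0)] = 0/16 = 0
  <chi_6*chi_6, chi_7> = (1/16)[1*(4)*conj(2) + 1*(4)*conj(-2) + 2*(0)*conj(-sqrt(2)) + 2*(4)*conj(0) + 2*(0)*conj(sqrt(2)) + 4*(0)*conj(0) + 4*(0)*conj(0)]
      = (1/16)[(8) + (-8) + (0) + (0) + (0) + (0) + (0)] = 0/16 = 0
Hence the multiplicities are chi_1: 1, chi_2: 1, chi_3: 1, chi_4: 1. Dimension check: dim(chi_6)*dim(chi_6) = 2*2 = 4 and sum (mult * dim) = 1*1 + 1*1 + 1*1 + 1*1 = 4.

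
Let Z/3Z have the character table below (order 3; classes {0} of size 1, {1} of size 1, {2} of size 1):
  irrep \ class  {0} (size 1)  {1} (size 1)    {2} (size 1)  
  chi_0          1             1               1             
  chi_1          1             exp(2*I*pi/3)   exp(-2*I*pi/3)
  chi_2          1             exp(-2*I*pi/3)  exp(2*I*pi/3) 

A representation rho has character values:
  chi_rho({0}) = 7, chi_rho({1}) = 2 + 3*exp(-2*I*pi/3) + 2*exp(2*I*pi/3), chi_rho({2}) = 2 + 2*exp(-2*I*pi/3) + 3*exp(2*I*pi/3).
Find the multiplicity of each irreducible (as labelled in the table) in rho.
Multiplicities: chi_0: 2, chi_1: 2, chi_2: 3.

Justification: Use <chi_rho, chi> = (1/|G|) sum_C |C| * chi_rho(C) * conj(chi(C)) with |G| = 3 for each irreducible chi in the table:
  <chi_rho, chi_0> = (1/3)[1*(7)*conj(1) + 1*(2 + 3*exp(-2*I*pi/3) + 2*exp(2*I*pi/3))*conj(1) + 1*(2 + 2*exp(-2*I*pi/3) + 3*exp(2*I*pi/3))*conj(1)]
      = (1/3)[(7) + (2 + 3*exp(-2*I*pi/3) + 2*exp(2*I*pi/3)) + (2 + 2*exp(-2*I*pi/3) + 3*exp(2*I*pi/3))] = 6/3 = 2
  <chi_rho, chi_1> = (1/3)[1*(7)*conj(1) + 1*(2 + 3*exp(-2*I*pi/3) + 2*exp(2*I*pi/3))*conj(exp(2*I*pi/3)) + 1*(2 + 2*exp(-2*I*pi/3) + 3*exp(2*I*pi/3))*conj(exp(-2*I*pi/3))]
      = (1/3)[(7) + (2 + 2*exp(-2*I*pi/3) + 3*exp(2*I*pi/3)) + (2 + 3*exp(-2*I*pi/3) + 2*exp(2*I*pi/3))] = 6/3 = 2
  <chi_rho, chi_2> = (1/3)[1*(7)*conj(1) + 1*(2 + 3*exp(-2*I*pi/3) + 2*exp(2*I*pi/3))*conj(exp(-2*I*pi/3)) + 1*(2 + 2*exp(-2*I*pi/3) + 3*exp(2*I*pi/3))*conj(exp(2*I*pi/3))]
      = (1/3)[(7) + (1) + (1)] = 9/3 = 3
(Exp terms are combined using exp(i*s)*conj(exp(i*t)) = exp(i*(s-t)), and sums of them are collapsed using the identity that for every m > 1 the m distinct m-th roots of unity sum to 0, e.g. 1 + exp(2*I*pi/3) + exp(-2*I*pi/3) = 0.)
Dimension check: dim(rho) = sum (mult * dim) = 2*1 + 2*1 + 3*1 = 7 = chi_rho(e) = 7.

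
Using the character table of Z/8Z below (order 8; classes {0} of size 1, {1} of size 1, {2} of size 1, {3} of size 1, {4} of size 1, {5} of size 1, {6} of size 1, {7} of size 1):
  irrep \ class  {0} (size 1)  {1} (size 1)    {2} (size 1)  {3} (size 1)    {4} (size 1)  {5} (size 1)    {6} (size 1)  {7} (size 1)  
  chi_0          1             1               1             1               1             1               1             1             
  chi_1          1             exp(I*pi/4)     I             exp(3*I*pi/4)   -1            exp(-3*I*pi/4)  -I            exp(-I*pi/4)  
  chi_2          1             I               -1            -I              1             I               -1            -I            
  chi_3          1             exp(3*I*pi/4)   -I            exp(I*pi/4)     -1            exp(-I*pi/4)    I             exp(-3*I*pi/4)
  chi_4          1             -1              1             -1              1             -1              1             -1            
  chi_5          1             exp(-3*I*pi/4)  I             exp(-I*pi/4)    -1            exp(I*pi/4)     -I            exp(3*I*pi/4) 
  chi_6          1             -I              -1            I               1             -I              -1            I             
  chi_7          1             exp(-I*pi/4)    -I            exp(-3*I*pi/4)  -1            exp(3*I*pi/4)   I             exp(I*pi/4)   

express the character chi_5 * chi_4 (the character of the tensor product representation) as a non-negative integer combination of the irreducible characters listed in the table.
chi_5 tensor chi_4 = chi_1 (all other irreducibles have multiplicity 0).

Explanation: The character of a tensor product is the pointwise product (chi_5 * chi_4)(C) = chi_5(C) * chi_4(C):
  {0}: (1)*(1), {1}: (exp(-3*I*pi/4))*(-1), {2}: (I)*(1), {3}: (exp(-I*pi/4))*(-1), {4}: (-1)*(1), {5}: (exp(I*pi/4))*(-1), {6}: (-I)*(1), {7}: (exp(3*I*pi/4))*(-1)
so (chi_5 * chi_4) takes values
  {0} -> 1, {1} -> -exp(-3*I*pi/4), {2} -> I, {3} -> -exp(-I*pi/4), {4} -> -1, {5} -> -exp(I*pi/4), {6} -> -I, {7} -> -exp(3*I*pi/4).
Now take the inner product of this character with each irreducible chi from the table, <chi_5*chi_4, chi> = (1/8) sum_C |C| (chi_5*chi_4)(C) conj(chi(C)):
  <chi_5*chi_4, chi_0> = (1/8)[1*(1)*conj(1) + 1*(-exp(-3*I*pi/4))*conj(1) + 1*(I)*conj(1) + 1*(-exp(-I*pi/4))*conj(1) + 1*(-1)*conj(1) + 1*(-exp(I*pi/4))*conj(1) + 1*(-I)*conj(1) + 1*(-exp(3*I*pi/4))*conj(1)]
      = (1/8)[(1) + (-exp(-3*I*pi/4)) + (I) + (-exp(-I*pi/4)) + (-1) + (-exp(I*pi/4)) + (-I) + (-exp(3*I*pi/4))] = 0/8 = 0
  <chi_5*chi_4, chi_1> = (1/8)[1*(1)*conj(1) + 1*(-exp(-3*I*pi/4))*conj(exp(I*pi/4)) + 1*(I)*conj(I) + 1*(-exp(-I*pi/4))*conj(exp(3*I*pi/4)) + 1*(-1)*conj(-1) + 1*(-exp(I*pi/4))*conj(exp(-3*I*pi/4)) + 1*(-I)*conj(-I) + 1*(-exp(3*I*pi/4))*conj(exp(-I*pi/4))]
      = (1/8)[(1) + (1) + (1) + (1) + (1) + (1) + (1) + (1)] = 8/8 = 1
  <chi_5*chi_4, chi_2> = (1/8)[1*(1)*conj(1) + 1*(-exp(-3*I*pi/4))*conj(I) + 1*(I)*conj(-1) + 1*(-exp(-I*pi/4))*conj(-I) + 1*(-1)*conj(1) + 1*(-exp(I*pi/4))*conj(I) + 1*(-I)*conj(-1) + 1*(-exp(3*I*pi/4))*conj(-I)]
      = (1/8)[(1) + (exp(-I*pi/4)) + (-I) + (-exp(I*pi/4)) + (-1) + (exp(3*I*pi/4)) + (I) + (-exp(-3*I*pi/4))] = 0/8 = 0
  <chi_5*chi_4, chi_3> = (1/8)[1*(1)*conj(1) + 1*(-exp(-3*I*pi/4))*conj(exp(3*I*pi/4)) + 1*(I)*conj(-I) + 1*(-exp(-I*pi/4))*conj(exp(I*pi/4)) + 1*(-1)*conj(-1) + 1*(-exp(I*pi/4))*conj(exp(-I*pi/4)) + 1*(-I)*conj(I) + 1*(-exp(3*I*pi/4))*conj(exp(-3*I*pi/4))]
      = (1/8)[(1) + (-I) + (-1) + (I) + (1) + (-I) + (-1) + (I)] = 0/8 = 0
  <chi_5*chi_4, chi_4> = (1/8)[1*(1)*conj(1) + 1*(-exp(-3*I*pi/4))*conj(-1) + 1*(I)*conj(1) + 1*(-exp(-I*pi/4))*conj(-1) + 1*(-1)*conj(1) + 1*(-exp(I*pi/4))*conj(-1) + 1*(-I)*conj(1) + 1*(-exp(3*I*pi/4))*conj(-1)]
      = (1/8)[(1) + (exp(-3*I*pi/4)) + (I) + (exp(-I*pi/4)) + (-1) + (exp(I*pi/4)) + (-I) + (exp(3*I*pi/4))] = 0/8 = 0
  <chi_5*chi_4, chi_5> = (1/8)[1*(1)*conj(1) + 1*(-exp(-3*I*pi/4))*conj(exp(-3*I*pi/4)) + 1*(I)*conj(I) + 1*(-exp(-I*pi/4))*conj(exp(-I*pi/4)) + 1*(-1)*conj(-1) + 1*(-exp(I*pi/4))*conj(exp(I*pi/4)) + 1*(-I)*conj(-I) + 1*(-exp(3*I*pi/4))*conj(exp(3*I*pi/4))]
      = (1/8)[(1) + (-1) + (1) + (-1) + (1) + (-1) + (1) + (-1)] = 0/8 = 0
  <chi_5*chi_4, chi_6> = (1/8)[1*(1)*conj(1) + 1*(-exp(-3*I*pi/4))*conj(-I) + 1*(I)*conj(-1) + 1*(-exp(-I*pi/4))*conj(I) + 1*(-1)*conj(1) + 1*(-exp(I*pi/4))*conj(-I) + 1*(-I)*conj(-1) + 1*(-exp(3*I*pi/4))*conj(I)]
      = (1/8)[(1) + (-exp(-I*pi/4)) + (-I) + (exp(I*pi/4)) + (-1) + (-exp(3*I*pi/4)) + (I) + (exp(-3*I*pi/4))] = 0/8 = 0
  <chi_5*chi_4, chi_7> = (1/8)[1*(1)*conj(1) + 1*(-exp(-3*I*pi/4))*conj(exp(-I*pi/4)) + 1*(I)*conj(-I) + 1*(-exp(-I*pi/4))*conj(exp(-3*I*pi/4)) + 1*(-1)*conj(-1) + 1*(-exp(I*pi/4))*conj(exp(3*I*pi/4)) + 1*(-I)*conj(I) + 1*(-exp(3*I*pi/4))*conj(exp(I*pi/4))]
      = (1/8)[(1) + (I) + (-1) + (-I) + (1) + (I) + (-1) + (-I)] = 0/8 = 0
(Exp terms are combined using exp(i*s)*conj(exp(i*t)) = exp(i*(s-t)), and sums of them are collapsed using the identity that for every m > 1 the m distinct m-th roots of unity sum to 0, e.g. 1 + exp(2*I*pi/3) + exp(-2*I*pi/3) = 0.)
Hence the multiplicities are chi_1: 1. Dimension check: dim(chi_5)*dim(chi_4) = 1*1 = 1 and sum (mult * dim) = 1*1 = 1.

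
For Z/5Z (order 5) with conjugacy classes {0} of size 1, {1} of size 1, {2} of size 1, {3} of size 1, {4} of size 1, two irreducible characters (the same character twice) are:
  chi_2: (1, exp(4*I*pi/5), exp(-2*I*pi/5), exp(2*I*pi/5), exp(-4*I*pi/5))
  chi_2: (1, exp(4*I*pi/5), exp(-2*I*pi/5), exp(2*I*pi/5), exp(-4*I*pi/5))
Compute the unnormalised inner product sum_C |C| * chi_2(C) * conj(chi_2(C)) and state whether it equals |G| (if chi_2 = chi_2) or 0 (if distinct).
Sum = 5 = |G| = 5; so <chi_2, chi_2> = 1 (norm-1 confirms irreducibility).

Working: Compute term by term over conjugacy classes (|C| * chi_2(C) * conj(chi_2(C))):
  1*(1)*conj(1) + 1*(exp(4*I*pi/5))*conj(exp(4*I*pi/5)) + 1*(exp(-2*I*pi/5))*conj(exp(-2*I*pi/5)) + 1*(exp(2*I*pi/5))*conj(exp(2*I*pi/5)) + 1*(exp(-4*I*pi/5))*conj(exp(-4*I*pi/5))
  = (1) + (1) + (1) + (1) + (1)
  = 5.
(Exp terms are combined using exp(i*s)*conj(exp(i*t)) = exp(i*(s-t)), and sums of them are collapsed using the identity that for every m > 1 the m distinct m-th roots of unity sum to 0, e.g. 1 + exp(2*I*pi/3) + exp(-2*I*pi/3) = 0.)
Dividing by |G| = 5 gives 5/5 = 1, matching the row-orthogonality relation <chi_2, chi_2> = [chi_2 = chi_2].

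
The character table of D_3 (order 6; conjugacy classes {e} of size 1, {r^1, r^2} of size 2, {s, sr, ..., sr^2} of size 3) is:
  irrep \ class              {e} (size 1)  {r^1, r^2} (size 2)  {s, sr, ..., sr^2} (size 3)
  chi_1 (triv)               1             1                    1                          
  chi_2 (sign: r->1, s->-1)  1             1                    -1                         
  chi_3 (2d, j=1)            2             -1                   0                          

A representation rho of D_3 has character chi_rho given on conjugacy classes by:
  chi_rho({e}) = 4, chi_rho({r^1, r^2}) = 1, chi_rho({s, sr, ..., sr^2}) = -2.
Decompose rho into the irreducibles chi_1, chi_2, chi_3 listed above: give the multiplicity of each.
Multiplicities: chi_1: 0, chi_2: 2, chi_3: 1.

Derivation: Use <chi_rho, chi> = (1/|G|) sum_C |C| * chi_rho(C) * conj(chi(C)) with |G| = 6 for each irreducible chi in the table:
  <chi_rho, chi_1> = (1/6)[1*(4)*conj(1) + 2*(1)*conj(1) + 3*(-2)*conj(1)]
      = (1/6)[(4) + (2) + (-6)] = 0/6 = 0
  <chi_rho, chi_2> = (1/6)[1*(4)*conj(1) + 2*(1)*conj(1) + 3*(-2)*conj(-1)]
      = (1/6)[(4) + (2) + (6)] = 12/6 = 2
  <chi_rho, chi_3> = (1/6)[1*(4)*conj(2) + 2*(1)*conj(-1) + 3*(-2)*conj(0)]
      = (1/6)[(8) + (-2) + (0)] = 6/6 = 1
Dimension check: dim(rho) = sum (mult * dim) = 0*1 + 2*1 + 1*2 = 4 = chi_rho(e) = 4.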